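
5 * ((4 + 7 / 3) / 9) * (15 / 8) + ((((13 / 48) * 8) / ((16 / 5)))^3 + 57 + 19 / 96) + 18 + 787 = 768928961 / 884736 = 869.11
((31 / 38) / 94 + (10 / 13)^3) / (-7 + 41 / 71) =-86149199 / 1192847968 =-0.07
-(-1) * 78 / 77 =78 / 77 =1.01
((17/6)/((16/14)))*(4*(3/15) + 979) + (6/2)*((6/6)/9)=583061/240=2429.42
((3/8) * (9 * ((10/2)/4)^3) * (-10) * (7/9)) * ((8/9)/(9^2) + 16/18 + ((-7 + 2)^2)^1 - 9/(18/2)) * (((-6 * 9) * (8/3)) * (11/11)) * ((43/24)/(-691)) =-426855625/895536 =-476.65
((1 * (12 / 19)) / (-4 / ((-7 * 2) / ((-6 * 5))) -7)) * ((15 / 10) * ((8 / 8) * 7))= -882 / 2071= -0.43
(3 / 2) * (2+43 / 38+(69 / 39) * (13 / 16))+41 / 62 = 141641 / 18848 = 7.51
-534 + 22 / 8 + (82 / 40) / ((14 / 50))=-7335 / 14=-523.93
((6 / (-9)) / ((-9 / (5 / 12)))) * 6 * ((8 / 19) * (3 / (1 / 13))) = 520 / 171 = 3.04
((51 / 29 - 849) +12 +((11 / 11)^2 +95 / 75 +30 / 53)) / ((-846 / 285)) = 182316229 / 650151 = 280.42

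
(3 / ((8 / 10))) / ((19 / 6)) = 45 / 38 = 1.18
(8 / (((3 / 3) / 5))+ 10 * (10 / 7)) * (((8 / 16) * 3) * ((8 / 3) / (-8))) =-190 / 7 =-27.14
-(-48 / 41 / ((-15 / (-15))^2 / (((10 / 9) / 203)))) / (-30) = -16 / 74907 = -0.00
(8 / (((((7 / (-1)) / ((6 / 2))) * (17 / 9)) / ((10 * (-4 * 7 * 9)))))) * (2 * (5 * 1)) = 45741.18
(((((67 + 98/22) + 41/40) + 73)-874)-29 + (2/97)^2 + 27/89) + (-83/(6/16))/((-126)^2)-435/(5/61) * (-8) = 41698.77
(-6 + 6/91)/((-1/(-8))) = -4320/91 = -47.47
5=5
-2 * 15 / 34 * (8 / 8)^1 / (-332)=15 / 5644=0.00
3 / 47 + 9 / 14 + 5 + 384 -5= 253137 / 658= 384.71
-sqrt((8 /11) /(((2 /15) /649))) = -2 * sqrt(885) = -59.50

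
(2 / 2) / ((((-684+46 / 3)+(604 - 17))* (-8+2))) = 1 / 490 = 0.00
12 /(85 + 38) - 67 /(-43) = 2919 /1763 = 1.66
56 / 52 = 1.08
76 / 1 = 76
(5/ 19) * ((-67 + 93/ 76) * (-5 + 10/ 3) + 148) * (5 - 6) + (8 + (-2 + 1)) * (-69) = -2386051/ 4332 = -550.80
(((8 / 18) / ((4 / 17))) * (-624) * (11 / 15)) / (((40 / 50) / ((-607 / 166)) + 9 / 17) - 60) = 401367824 / 27717057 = 14.48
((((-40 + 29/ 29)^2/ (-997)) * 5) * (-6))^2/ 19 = 2082096900/ 18886171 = 110.24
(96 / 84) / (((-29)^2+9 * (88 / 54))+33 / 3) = 3 / 2275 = 0.00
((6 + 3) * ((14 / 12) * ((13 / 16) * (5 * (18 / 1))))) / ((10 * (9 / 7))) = 1911 / 32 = 59.72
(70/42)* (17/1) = 85/3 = 28.33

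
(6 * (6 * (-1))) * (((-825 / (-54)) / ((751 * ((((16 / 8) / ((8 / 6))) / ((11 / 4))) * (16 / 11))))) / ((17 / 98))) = -5.32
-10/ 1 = -10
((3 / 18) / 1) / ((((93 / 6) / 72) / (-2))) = -48 / 31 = -1.55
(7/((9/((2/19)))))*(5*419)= 171.52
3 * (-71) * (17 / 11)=-3621 / 11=-329.18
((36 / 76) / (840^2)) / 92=1 / 137043200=0.00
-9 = -9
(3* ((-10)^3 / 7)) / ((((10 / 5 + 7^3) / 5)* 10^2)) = -10 / 161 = -0.06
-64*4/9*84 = -7168/3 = -2389.33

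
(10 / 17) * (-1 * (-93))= 930 / 17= 54.71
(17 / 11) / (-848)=-17 / 9328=-0.00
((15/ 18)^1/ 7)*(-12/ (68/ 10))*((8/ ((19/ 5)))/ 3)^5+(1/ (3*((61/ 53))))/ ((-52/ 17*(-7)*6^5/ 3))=-3207559427057/ 89726221183872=-0.04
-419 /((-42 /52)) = 10894 /21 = 518.76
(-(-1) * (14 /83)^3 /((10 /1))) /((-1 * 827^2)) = -1372 /1955308555615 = -0.00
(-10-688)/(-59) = 698/59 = 11.83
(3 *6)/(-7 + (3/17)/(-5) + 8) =765/41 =18.66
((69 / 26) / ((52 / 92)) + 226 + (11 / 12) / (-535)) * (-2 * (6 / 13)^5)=-324386066736 / 33570456595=-9.66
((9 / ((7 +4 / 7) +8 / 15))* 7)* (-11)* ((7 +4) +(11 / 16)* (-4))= -2401245 / 3404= -705.42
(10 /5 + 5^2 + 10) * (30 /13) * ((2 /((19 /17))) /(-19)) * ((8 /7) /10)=-30192 /32851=-0.92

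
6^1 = 6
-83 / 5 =-16.60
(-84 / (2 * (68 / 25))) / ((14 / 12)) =-225 / 17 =-13.24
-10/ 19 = -0.53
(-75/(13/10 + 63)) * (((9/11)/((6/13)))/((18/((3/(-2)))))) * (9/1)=43875/28292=1.55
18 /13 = 1.38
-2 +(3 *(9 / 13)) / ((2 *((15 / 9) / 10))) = 55 / 13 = 4.23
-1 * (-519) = 519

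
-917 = -917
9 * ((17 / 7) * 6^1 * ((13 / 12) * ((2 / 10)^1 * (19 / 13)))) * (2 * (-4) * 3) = -34884 / 35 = -996.69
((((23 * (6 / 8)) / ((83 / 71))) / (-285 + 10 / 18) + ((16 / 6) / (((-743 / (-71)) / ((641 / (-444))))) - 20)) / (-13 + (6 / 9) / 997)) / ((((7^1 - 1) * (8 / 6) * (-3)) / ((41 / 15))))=-175525735765355813 / 981137259155865600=-0.18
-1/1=-1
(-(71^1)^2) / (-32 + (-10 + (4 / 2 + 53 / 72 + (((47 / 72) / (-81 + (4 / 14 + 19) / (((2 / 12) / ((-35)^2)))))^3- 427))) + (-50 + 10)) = 5349813863036265732966912 / 537277835971519435613233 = 9.96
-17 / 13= -1.31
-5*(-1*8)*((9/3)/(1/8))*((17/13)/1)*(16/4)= 65280/13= 5021.54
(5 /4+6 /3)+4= 29 /4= 7.25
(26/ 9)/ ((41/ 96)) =832/ 123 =6.76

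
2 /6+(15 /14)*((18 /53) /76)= 28601 /84588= 0.34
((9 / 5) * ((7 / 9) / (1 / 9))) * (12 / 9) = 84 / 5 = 16.80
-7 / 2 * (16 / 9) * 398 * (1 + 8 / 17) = -557200 / 153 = -3641.83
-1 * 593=-593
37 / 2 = 18.50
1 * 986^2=972196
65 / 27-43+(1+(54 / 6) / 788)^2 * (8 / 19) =-1599166589 / 39818034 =-40.16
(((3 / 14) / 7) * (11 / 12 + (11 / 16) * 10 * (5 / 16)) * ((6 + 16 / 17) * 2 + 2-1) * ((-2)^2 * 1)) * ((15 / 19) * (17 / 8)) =4466715 / 476672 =9.37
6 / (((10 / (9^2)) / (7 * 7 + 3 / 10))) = 119799 / 50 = 2395.98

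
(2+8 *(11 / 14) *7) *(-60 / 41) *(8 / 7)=-76.93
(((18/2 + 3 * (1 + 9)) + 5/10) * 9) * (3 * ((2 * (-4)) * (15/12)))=-10665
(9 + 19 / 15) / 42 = 11 / 45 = 0.24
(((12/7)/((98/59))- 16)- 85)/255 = -2017/5145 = -0.39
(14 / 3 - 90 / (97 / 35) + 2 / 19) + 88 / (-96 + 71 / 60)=-900554494 / 31454481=-28.63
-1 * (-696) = 696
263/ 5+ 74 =633/ 5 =126.60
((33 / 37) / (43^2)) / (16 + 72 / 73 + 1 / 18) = 43362 / 1531972309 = 0.00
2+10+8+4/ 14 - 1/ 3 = 419/ 21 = 19.95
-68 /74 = -34 /37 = -0.92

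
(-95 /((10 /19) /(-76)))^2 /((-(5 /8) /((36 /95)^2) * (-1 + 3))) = -21618690.05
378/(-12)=-31.50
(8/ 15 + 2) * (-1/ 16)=-19/ 120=-0.16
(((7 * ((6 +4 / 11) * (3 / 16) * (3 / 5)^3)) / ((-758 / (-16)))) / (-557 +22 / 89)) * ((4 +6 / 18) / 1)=-510237 / 1721484325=-0.00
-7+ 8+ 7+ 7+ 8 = 23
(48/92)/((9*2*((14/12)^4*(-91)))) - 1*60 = -301518444/5025293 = -60.00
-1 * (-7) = 7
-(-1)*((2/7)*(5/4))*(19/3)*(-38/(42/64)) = -130.98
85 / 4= 21.25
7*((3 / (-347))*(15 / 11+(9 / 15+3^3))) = -33453 / 19085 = -1.75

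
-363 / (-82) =363 / 82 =4.43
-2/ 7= -0.29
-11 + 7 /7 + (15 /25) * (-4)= -62 /5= -12.40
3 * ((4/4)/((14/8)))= 12/7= 1.71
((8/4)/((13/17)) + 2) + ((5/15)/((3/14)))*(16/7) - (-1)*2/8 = 3941/468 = 8.42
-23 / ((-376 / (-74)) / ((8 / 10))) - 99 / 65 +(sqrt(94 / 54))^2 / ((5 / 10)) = -1.66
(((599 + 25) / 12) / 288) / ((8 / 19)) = 0.43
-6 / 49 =-0.12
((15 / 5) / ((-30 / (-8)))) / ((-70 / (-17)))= 34 / 175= 0.19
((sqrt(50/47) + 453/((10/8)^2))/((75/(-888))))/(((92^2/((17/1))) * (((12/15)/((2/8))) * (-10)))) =629 * sqrt(94)/7956160 + 284937/1322500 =0.22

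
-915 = -915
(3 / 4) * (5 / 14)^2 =75 / 784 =0.10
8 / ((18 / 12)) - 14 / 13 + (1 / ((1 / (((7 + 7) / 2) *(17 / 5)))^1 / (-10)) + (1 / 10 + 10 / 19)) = -1727399 / 7410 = -233.12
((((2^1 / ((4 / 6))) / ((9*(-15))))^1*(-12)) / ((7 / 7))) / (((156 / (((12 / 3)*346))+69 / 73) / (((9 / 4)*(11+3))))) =353612 / 44535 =7.94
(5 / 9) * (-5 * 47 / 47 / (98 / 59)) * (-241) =355475 / 882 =403.03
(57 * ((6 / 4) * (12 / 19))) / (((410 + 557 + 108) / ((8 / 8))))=54 / 1075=0.05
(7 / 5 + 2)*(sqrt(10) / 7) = 1.54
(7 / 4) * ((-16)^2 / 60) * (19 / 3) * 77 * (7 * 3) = 76466.13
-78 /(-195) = 2 /5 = 0.40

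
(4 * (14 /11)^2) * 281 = 220304 /121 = 1820.69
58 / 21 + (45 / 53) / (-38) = 115867 / 42294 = 2.74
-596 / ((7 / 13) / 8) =-61984 / 7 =-8854.86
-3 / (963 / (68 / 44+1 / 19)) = -334 / 67089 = -0.00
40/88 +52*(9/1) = 5153/11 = 468.45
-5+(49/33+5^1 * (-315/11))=-4841/33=-146.70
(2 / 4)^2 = 1 / 4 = 0.25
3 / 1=3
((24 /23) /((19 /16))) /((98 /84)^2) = 13824 /21413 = 0.65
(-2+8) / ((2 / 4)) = 12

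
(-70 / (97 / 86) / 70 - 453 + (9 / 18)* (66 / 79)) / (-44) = 10.31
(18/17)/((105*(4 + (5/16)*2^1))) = 48/22015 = 0.00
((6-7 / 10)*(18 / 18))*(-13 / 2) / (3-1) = -689 / 40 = -17.22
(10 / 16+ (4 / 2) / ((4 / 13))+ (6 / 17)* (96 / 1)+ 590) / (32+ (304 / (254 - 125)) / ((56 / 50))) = 77492751 / 4188256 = 18.50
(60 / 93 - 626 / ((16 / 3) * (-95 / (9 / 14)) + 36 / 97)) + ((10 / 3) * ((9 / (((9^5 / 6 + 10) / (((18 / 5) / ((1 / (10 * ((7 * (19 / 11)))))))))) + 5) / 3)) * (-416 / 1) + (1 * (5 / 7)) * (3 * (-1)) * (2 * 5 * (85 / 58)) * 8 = -107603739197106431 / 39204107272638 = -2744.71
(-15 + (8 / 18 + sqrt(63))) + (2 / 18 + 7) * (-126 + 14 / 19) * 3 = -2678.90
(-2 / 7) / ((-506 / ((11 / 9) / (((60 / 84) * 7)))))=1 / 7245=0.00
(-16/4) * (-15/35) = 12/7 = 1.71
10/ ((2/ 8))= 40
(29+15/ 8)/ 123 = 247/ 984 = 0.25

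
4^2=16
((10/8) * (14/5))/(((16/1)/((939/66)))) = 3.11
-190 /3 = -63.33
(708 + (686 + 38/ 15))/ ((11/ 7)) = 146636/ 165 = 888.70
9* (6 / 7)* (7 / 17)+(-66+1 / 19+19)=-14138 / 323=-43.77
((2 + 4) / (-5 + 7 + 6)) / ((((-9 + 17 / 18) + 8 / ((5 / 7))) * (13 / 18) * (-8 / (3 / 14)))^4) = 6537720751875 / 450413364251551826944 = 0.00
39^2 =1521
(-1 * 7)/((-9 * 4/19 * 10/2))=133/180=0.74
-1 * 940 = -940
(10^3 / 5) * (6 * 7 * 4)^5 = 26765564313600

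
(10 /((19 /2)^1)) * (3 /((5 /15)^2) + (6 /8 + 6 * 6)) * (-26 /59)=-33150 /1121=-29.57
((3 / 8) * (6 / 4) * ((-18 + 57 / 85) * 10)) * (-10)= 66285 / 68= 974.78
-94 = -94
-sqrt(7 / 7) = -1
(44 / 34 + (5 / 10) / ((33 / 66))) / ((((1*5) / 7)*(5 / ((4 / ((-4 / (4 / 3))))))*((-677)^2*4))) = -91 / 194789825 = -0.00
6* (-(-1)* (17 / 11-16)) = -954 / 11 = -86.73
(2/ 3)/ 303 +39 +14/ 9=12289/ 303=40.56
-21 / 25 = -0.84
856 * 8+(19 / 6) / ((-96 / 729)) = 436733 / 64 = 6823.95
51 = 51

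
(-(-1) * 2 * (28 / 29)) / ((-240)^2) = 7 / 208800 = 0.00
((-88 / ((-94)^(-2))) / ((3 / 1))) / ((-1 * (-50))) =-388784 / 75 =-5183.79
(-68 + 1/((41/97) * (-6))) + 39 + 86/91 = -28.45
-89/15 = -5.93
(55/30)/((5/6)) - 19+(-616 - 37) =-3349/5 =-669.80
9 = 9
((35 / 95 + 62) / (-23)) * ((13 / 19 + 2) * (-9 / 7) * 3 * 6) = 9790470 / 58121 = 168.45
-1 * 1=-1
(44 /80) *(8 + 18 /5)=319 /50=6.38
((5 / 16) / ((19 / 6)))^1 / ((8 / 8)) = 15 / 152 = 0.10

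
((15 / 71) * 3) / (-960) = -0.00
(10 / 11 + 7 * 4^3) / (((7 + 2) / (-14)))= -23044 / 33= -698.30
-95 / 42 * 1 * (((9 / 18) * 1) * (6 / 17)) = -0.40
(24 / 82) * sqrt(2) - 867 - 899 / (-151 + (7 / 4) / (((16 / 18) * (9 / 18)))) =-2025667 / 2353 + 12 * sqrt(2) / 41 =-860.47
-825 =-825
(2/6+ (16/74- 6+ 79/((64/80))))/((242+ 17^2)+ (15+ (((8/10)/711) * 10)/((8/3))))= 3272575/19151644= 0.17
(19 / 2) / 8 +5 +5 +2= 211 / 16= 13.19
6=6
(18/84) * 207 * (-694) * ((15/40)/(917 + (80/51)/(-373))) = -12297627603/976864616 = -12.59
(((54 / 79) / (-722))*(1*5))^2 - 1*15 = -15.00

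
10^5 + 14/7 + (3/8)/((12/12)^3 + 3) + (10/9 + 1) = 28801211/288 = 100004.20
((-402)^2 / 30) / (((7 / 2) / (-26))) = -1400568 / 35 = -40016.23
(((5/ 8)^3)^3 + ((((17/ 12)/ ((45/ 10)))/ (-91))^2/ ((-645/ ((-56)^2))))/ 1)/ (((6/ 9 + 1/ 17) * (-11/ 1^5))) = -2627923953853001/ 1446961530682736640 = -0.00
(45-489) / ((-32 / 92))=2553 / 2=1276.50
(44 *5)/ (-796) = -55/ 199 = -0.28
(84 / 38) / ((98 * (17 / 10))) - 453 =-1024203 / 2261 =-452.99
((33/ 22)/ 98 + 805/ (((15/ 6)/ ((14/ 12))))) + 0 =220901/ 588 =375.68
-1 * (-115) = 115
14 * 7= 98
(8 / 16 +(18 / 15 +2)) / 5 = 0.74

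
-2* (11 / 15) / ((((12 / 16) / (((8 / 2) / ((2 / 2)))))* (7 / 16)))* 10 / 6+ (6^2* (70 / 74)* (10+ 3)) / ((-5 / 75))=-46645684 / 6993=-6670.34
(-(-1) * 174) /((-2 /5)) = -435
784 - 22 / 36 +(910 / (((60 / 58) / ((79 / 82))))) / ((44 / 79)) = 74848201 / 32472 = 2305.01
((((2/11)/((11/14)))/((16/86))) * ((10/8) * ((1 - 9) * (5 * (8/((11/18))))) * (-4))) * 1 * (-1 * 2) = -8668800/1331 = -6513.00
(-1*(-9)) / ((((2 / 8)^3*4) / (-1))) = -144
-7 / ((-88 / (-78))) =-273 / 44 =-6.20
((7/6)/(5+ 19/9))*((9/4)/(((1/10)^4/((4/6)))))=39375/16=2460.94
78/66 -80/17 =-659/187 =-3.52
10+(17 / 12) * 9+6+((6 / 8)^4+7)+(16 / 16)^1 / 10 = 46293 / 1280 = 36.17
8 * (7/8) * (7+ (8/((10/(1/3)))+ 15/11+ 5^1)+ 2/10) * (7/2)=55909/165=338.84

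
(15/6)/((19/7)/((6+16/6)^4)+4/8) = 1599416/320191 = 5.00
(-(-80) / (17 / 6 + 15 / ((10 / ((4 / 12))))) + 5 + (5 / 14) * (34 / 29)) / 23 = 5972 / 4669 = 1.28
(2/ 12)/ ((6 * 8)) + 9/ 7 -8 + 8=2599/ 2016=1.29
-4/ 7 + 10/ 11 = 0.34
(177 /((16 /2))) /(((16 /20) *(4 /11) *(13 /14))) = 68145 /832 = 81.91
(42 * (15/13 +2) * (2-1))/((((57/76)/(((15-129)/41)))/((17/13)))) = -108528/169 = -642.18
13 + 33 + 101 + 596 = 743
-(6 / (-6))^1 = 1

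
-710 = -710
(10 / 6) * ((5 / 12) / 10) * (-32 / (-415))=4 / 747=0.01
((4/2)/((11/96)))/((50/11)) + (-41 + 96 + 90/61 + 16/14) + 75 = 1456692/10675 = 136.46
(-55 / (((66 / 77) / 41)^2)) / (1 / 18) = -4530295 / 2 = -2265147.50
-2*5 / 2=-5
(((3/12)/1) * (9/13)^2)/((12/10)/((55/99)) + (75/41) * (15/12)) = 27675/1027013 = 0.03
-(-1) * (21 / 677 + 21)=14238 / 677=21.03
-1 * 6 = -6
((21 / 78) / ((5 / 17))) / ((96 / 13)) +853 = 818999 / 960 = 853.12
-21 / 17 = -1.24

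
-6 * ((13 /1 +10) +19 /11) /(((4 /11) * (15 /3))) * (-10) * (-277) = -226032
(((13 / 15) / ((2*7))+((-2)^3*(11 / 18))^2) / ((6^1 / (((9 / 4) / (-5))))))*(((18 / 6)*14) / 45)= -135871 / 81000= -1.68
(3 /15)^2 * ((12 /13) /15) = 4 /1625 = 0.00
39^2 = 1521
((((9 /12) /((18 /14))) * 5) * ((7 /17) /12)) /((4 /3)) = 245 /3264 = 0.08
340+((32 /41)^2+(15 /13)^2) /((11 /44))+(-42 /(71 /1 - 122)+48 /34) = 1690316910 /4829513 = 350.00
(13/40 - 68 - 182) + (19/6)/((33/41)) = -245.74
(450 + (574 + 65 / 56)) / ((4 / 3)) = 172227 / 224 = 768.87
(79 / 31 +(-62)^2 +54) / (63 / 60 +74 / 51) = 123335340 / 79081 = 1559.61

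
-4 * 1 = -4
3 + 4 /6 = 3.67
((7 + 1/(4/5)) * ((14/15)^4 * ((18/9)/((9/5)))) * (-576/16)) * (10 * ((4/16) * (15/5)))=-422576/225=-1878.12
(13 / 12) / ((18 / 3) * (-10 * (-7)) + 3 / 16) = 0.00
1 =1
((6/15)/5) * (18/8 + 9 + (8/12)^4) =3709/4050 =0.92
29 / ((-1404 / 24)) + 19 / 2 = 2107 / 234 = 9.00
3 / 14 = 0.21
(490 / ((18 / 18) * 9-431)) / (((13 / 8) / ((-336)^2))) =-221276160 / 2743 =-80669.40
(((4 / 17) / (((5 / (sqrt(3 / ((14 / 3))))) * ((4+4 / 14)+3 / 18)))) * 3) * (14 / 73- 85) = -668628 * sqrt(14) / 1160335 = -2.16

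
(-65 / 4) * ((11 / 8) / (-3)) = 715 / 96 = 7.45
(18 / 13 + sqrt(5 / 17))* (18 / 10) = 9* sqrt(85) / 85 + 162 / 65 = 3.47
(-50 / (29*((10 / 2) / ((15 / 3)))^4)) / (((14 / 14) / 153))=-7650 / 29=-263.79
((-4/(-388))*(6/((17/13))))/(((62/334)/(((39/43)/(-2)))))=-254007/2198117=-0.12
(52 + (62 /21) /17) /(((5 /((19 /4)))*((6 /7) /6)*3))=176947 /1530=115.65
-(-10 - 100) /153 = 110 /153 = 0.72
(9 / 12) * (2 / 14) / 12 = 1 / 112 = 0.01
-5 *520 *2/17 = -5200/17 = -305.88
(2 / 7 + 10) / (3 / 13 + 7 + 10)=117 / 196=0.60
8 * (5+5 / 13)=560 / 13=43.08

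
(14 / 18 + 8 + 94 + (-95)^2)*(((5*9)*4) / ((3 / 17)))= 27931000 / 3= 9310333.33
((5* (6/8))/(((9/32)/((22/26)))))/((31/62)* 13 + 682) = 880/53703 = 0.02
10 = 10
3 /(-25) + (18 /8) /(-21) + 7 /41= -1619 /28700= -0.06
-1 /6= -0.17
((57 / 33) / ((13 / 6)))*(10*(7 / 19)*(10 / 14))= 300 / 143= 2.10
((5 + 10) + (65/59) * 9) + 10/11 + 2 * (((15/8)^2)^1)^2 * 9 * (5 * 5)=7426840105/1329152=5587.65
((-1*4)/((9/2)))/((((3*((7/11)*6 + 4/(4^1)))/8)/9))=-704/159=-4.43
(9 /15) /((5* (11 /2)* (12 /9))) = 9 /550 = 0.02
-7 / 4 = -1.75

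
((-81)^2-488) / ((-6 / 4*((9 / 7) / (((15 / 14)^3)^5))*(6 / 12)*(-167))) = 98493688751220703125 / 927852569934094336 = 106.15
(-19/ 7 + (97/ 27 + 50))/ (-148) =-2404/ 6993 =-0.34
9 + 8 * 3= 33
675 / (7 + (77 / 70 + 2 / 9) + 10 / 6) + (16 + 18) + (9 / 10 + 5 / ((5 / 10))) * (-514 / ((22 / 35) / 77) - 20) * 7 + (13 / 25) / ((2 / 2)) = -216014120551 / 44950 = -4805653.40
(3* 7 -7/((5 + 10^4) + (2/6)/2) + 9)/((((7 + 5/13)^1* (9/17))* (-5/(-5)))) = 16583177/2161116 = 7.67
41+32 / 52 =541 / 13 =41.62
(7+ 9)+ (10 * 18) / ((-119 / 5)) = 1004 / 119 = 8.44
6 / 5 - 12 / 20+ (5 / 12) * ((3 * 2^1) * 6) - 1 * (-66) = 408 / 5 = 81.60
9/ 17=0.53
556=556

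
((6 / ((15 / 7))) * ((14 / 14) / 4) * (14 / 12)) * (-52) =-637 / 15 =-42.47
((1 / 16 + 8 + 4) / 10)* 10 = 193 / 16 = 12.06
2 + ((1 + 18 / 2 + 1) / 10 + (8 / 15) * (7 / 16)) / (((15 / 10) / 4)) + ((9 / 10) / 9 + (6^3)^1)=19949 / 90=221.66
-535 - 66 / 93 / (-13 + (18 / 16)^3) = -534.94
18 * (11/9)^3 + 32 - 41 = 23.86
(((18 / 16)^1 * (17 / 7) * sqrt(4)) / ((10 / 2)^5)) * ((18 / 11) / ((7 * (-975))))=-459 / 1094843750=-0.00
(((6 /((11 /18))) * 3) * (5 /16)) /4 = 405 /176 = 2.30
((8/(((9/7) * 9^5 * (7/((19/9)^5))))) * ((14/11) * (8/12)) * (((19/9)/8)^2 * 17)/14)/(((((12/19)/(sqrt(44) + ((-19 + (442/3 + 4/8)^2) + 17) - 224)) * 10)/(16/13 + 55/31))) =349640612325067 * sqrt(11)/8113025676227369040 + 272241718896503893411/584137848688370570880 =0.47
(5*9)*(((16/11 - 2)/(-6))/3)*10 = 150/11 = 13.64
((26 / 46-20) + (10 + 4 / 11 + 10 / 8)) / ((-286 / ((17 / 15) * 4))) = 26911 / 217074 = 0.12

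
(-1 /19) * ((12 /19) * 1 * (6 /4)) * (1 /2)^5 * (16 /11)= -9 /3971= -0.00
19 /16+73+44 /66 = 3593 /48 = 74.85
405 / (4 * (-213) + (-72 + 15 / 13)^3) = -59319 / 52206787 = -0.00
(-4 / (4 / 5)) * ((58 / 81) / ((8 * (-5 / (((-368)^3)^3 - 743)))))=-3589453784104342254539819 / 324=-11078561062050439057221.66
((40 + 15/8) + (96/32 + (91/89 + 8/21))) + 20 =990995/14952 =66.28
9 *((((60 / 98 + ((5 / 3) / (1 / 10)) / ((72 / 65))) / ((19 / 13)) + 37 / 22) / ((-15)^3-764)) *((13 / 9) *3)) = -178227829 / 1525949964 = -0.12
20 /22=10 /11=0.91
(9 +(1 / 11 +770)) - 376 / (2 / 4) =298 / 11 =27.09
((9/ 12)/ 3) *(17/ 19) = 17/ 76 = 0.22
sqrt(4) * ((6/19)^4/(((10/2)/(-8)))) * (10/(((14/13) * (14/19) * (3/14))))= -89856/48013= -1.87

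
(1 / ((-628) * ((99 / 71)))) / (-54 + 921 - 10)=-71 / 53281404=-0.00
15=15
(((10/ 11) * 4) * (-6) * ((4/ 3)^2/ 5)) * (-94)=24064/ 33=729.21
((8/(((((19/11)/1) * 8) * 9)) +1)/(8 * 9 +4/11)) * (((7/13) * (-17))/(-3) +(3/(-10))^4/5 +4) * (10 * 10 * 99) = 11648925673/11343000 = 1026.97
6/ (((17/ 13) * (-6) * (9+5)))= -13/ 238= -0.05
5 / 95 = 1 / 19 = 0.05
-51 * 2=-102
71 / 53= 1.34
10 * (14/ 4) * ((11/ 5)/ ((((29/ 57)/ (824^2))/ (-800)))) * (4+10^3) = -82536434942234.48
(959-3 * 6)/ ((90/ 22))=10351/ 45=230.02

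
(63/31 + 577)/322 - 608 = -606.20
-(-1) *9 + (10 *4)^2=1609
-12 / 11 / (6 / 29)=-58 / 11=-5.27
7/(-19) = -7/19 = -0.37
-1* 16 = -16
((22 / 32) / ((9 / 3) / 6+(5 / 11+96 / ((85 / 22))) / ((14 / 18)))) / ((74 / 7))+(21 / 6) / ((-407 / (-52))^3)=4322804288943 / 466401316448848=0.01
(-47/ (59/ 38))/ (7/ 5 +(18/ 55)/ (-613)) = -60214990/ 2783797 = -21.63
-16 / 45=-0.36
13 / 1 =13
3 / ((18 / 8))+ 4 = 16 / 3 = 5.33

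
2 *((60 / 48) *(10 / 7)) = 25 / 7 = 3.57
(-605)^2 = 366025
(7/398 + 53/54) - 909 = -4878689/5373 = -908.00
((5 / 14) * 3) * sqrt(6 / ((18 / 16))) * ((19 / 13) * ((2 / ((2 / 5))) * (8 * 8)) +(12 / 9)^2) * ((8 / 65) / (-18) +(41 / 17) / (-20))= -139215016 * sqrt(3) / 1628991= -148.02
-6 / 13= -0.46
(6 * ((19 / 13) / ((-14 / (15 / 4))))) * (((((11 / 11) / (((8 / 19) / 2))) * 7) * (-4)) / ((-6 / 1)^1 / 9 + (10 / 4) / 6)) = -16245 / 13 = -1249.62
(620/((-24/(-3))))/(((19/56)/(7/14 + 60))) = 262570/19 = 13819.47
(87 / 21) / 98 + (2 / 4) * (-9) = -1529 / 343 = -4.46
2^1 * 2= 4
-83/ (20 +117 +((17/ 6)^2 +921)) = -0.08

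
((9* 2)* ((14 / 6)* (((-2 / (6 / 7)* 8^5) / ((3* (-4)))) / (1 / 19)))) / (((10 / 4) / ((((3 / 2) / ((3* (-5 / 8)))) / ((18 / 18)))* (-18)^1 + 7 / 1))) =3264249856 / 75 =43523331.41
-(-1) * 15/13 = 15/13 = 1.15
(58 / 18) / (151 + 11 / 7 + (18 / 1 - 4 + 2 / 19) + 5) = 3857 / 205497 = 0.02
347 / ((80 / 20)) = 347 / 4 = 86.75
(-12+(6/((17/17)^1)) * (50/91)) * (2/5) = -1584/455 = -3.48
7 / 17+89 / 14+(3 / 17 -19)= -12.05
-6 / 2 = -3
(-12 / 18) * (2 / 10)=-2 / 15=-0.13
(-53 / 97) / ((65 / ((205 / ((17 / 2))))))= -4346 / 21437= -0.20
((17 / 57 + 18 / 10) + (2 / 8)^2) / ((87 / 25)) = 49265 / 79344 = 0.62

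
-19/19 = -1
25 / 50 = 1 / 2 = 0.50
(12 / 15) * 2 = 8 / 5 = 1.60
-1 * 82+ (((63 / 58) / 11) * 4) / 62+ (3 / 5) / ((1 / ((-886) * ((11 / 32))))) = -209434091 / 791120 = -264.73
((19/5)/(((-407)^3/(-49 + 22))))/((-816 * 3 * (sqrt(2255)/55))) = -57 * sqrt(2255)/3759291413680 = -0.00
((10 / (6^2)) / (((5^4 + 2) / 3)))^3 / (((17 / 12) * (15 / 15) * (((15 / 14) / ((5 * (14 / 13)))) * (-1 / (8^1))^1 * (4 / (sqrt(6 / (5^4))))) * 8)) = -245 * sqrt(6) / 2941634131722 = -0.00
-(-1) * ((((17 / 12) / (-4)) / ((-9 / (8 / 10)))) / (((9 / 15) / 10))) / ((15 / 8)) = 68 / 243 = 0.28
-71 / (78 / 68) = -2414 / 39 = -61.90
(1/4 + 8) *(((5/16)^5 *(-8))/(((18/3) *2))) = -0.02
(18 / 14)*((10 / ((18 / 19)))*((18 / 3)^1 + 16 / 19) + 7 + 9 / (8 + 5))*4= 37400 / 91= 410.99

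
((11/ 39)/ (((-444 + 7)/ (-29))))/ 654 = 319/ 11146122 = 0.00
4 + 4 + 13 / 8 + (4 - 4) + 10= 157 / 8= 19.62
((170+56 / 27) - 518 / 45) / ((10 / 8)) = 86704 / 675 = 128.45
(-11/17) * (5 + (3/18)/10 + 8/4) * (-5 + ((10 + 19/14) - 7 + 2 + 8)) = -42.48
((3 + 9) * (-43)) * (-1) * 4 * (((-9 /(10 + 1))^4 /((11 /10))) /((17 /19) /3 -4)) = -7718885280 /33981761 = -227.15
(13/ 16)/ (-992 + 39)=-13/ 15248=-0.00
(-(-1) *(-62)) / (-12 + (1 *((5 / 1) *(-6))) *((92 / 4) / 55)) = 341 / 135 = 2.53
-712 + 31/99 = -70457/99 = -711.69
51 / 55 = 0.93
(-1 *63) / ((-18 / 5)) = 35 / 2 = 17.50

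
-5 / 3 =-1.67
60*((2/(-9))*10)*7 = -2800/3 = -933.33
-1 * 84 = -84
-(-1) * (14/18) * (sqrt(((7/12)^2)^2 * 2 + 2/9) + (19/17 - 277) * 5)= -164150/153 + 7 * sqrt(9410)/1296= -1072.35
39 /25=1.56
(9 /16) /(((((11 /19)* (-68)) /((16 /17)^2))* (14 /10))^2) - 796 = -113916849900796 /143111646601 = -796.00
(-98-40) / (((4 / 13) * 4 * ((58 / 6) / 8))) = -2691 / 29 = -92.79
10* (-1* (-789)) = 7890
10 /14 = 5 /7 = 0.71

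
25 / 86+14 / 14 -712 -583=-111259 / 86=-1293.71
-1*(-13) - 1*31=-18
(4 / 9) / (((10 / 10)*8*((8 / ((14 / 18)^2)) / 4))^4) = 5764801 / 6347497291776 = 0.00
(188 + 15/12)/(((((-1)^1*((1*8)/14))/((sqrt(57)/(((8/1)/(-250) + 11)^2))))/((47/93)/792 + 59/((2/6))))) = -1079436024078125*sqrt(57)/2215149399936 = -3679.01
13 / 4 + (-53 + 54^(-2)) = -72535 / 1458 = -49.75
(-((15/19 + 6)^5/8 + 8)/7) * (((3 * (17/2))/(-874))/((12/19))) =609985873745/51027448192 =11.95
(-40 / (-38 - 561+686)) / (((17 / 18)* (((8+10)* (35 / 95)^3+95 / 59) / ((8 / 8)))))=-97123440 / 500824403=-0.19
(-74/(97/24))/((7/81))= -143856/679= -211.86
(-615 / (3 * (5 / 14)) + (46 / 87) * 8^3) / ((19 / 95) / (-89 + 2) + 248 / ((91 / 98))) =-1715090 / 1510307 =-1.14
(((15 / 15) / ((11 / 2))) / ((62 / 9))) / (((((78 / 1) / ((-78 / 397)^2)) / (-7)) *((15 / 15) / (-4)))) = 19656 / 53744669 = 0.00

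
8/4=2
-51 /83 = -0.61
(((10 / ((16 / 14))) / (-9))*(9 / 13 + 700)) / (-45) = 63763 / 4212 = 15.14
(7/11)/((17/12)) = 84/187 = 0.45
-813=-813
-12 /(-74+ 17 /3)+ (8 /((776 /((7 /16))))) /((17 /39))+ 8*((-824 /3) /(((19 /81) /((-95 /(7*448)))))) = 75257535261 /265027280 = 283.96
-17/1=-17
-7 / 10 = -0.70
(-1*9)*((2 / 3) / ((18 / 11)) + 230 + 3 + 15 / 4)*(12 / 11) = -25613 / 11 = -2328.45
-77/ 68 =-1.13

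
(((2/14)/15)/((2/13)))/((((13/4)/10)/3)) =4/7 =0.57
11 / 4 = 2.75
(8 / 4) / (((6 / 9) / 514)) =1542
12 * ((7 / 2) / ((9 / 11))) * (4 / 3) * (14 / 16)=539 / 9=59.89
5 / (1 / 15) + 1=76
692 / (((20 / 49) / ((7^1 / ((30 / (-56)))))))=-22153.23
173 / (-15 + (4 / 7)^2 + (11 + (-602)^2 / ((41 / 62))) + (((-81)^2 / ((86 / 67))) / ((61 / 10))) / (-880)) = 160448993936 / 508262472391573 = 0.00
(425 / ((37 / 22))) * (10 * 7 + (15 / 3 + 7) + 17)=925650 / 37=25017.57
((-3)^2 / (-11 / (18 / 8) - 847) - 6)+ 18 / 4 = -23163 / 15334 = -1.51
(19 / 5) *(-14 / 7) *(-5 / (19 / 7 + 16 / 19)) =5054 / 473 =10.68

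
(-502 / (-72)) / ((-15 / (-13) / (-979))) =-5915.70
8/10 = 4/5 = 0.80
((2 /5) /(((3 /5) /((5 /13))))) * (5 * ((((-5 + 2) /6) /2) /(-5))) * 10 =0.64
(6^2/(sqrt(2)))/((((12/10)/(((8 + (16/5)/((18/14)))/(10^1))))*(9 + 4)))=236*sqrt(2)/195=1.71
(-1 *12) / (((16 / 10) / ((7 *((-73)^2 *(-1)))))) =279772.50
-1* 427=-427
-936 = -936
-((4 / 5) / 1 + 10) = -54 / 5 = -10.80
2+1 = 3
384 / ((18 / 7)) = 448 / 3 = 149.33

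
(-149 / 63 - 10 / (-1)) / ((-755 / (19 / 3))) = -9139 / 142695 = -0.06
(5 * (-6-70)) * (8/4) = -760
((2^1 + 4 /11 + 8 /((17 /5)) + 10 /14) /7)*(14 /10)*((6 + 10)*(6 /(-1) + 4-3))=-113744 /1309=-86.89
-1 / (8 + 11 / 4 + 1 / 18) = -36 / 389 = -0.09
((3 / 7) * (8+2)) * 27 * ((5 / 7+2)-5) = -12960 / 49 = -264.49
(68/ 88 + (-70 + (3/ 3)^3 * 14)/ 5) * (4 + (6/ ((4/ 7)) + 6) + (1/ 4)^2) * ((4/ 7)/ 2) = -53909/ 880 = -61.26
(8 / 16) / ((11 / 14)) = 7 / 11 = 0.64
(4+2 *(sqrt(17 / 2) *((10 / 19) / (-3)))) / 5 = 4 / 5 - 2 *sqrt(34) / 57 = 0.60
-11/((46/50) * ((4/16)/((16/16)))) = -1100/23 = -47.83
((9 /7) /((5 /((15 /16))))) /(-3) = -9 /112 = -0.08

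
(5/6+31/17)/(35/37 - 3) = -10027/7752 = -1.29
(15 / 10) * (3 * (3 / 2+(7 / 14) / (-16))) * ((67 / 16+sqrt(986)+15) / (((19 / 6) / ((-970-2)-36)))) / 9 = -8883 * sqrt(986) / 38-2727081 / 608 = -11825.64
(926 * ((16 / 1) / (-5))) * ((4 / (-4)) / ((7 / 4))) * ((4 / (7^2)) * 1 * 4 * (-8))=-7585792 / 1715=-4423.20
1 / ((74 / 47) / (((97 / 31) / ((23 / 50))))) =113975 / 26381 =4.32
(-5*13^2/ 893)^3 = -603351125/ 712121957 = -0.85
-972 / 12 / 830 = -81 / 830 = -0.10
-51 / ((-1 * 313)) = 51 / 313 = 0.16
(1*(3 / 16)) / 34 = 3 / 544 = 0.01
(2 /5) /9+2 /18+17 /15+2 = 148 /45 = 3.29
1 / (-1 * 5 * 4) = -0.05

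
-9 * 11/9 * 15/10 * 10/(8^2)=-165/64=-2.58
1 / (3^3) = 1 / 27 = 0.04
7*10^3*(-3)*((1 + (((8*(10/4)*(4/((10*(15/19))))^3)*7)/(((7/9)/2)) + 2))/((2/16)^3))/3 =-13392719872/75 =-178569598.29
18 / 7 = 2.57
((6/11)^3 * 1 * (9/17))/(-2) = -972/22627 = -0.04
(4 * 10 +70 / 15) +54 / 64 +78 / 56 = 31519 / 672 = 46.90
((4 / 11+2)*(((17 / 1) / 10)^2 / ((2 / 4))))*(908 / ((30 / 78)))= 32252.82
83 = 83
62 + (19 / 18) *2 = 577 / 9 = 64.11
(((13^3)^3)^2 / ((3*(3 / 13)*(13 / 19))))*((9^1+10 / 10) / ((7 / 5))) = 106832636604359523472550 / 63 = 1695756136577135293215.08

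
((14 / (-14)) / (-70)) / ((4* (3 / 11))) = 11 / 840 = 0.01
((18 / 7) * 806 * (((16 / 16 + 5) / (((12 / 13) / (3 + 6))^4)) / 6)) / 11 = 8390850507 / 4928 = 1702688.82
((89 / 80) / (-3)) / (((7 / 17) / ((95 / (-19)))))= 1513 / 336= 4.50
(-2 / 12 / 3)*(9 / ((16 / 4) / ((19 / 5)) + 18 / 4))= -19 / 211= -0.09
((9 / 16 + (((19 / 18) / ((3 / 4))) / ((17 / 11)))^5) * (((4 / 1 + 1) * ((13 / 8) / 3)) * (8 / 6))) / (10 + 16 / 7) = 176328430952209445 / 504608273274733632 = 0.35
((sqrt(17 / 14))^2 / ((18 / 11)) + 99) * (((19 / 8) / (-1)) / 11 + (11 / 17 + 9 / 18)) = 454715 / 4896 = 92.87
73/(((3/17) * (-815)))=-1241/2445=-0.51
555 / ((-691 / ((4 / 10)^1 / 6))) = -37 / 691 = -0.05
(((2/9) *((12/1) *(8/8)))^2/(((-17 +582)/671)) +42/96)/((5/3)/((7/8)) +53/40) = 5058893/1839414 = 2.75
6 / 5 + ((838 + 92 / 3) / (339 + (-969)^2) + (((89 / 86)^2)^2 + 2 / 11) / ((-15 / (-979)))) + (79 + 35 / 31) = 6476174071523399 / 38535357351600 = 168.06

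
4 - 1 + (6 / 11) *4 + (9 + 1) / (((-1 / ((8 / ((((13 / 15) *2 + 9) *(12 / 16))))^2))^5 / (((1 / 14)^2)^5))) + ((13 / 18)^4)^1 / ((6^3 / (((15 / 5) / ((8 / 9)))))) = 1266893640322058237379950980234177254731 / 244287834673768199027604196243875818496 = 5.19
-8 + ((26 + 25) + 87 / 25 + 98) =3612 / 25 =144.48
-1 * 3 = -3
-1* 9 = -9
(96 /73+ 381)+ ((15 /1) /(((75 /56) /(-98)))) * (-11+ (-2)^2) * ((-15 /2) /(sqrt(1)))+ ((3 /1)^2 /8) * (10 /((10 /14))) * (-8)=-4187841 /73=-57367.68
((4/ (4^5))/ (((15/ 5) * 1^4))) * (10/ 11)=5/ 4224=0.00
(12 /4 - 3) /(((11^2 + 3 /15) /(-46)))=0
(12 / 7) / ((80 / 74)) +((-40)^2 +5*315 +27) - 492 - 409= 161181 / 70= 2302.59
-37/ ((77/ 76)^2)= -213712/ 5929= -36.05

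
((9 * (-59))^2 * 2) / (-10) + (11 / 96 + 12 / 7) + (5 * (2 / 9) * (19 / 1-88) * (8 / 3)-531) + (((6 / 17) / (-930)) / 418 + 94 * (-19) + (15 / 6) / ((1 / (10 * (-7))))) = -65600631210451 / 1110241440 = -59086.82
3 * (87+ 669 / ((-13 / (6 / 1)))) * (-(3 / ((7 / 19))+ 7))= 10074.66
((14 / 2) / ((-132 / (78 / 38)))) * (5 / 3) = -455 / 2508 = -0.18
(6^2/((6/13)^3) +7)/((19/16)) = 17912/57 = 314.25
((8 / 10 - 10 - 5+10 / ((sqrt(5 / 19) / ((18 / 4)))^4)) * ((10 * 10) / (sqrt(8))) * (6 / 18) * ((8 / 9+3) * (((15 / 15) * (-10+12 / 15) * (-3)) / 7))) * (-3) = -272314595 * sqrt(2) / 12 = -32092582.79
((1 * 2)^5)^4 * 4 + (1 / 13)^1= 54525953 / 13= 4194304.08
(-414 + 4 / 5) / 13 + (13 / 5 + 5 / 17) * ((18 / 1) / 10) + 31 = 24447 / 5525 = 4.42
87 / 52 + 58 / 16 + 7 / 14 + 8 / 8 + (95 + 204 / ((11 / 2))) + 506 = 644.89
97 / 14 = 6.93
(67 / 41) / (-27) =-67 / 1107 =-0.06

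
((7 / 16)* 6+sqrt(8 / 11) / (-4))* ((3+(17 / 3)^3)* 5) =87395 / 36 - 1135* sqrt(22) / 27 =2230.47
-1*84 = -84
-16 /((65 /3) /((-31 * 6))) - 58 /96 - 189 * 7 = -1186.25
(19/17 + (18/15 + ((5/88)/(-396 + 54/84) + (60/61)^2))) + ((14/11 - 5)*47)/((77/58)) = -152632644009203/1186231953060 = -128.67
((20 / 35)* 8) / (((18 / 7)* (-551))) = -16 / 4959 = -0.00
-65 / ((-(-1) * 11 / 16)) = -1040 / 11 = -94.55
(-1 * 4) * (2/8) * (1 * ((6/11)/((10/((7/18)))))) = -7/330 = -0.02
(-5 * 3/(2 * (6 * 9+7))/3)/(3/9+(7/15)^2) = -1125/15128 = -0.07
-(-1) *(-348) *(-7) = 2436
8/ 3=2.67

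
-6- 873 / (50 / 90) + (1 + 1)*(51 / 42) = -55124 / 35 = -1574.97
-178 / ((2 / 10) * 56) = -445 / 28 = -15.89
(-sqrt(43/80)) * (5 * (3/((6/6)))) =-3 * sqrt(215)/4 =-11.00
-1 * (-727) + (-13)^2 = 896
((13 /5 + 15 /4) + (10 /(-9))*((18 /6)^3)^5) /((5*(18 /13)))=-4145238149 /1800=-2302910.08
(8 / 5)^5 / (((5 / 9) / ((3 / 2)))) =28.31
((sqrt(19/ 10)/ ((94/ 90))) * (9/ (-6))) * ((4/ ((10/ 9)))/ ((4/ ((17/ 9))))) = -459 * sqrt(190)/ 1880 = -3.37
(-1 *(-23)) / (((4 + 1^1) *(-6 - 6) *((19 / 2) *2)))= -23 / 1140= -0.02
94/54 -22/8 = -109/108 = -1.01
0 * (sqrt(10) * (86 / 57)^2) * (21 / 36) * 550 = 0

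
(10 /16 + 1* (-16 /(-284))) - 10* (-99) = 562707 /568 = 990.68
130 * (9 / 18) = 65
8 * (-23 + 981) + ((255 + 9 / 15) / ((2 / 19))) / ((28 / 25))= 275297 / 28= 9832.04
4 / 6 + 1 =5 / 3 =1.67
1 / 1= 1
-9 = -9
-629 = -629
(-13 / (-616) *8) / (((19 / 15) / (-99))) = -1755 / 133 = -13.20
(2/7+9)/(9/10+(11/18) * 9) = 325/224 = 1.45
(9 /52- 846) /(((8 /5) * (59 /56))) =-1539405 /3068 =-501.76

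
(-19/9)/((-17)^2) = -19/2601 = -0.01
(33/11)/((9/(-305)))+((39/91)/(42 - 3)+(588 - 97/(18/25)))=575957/1638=351.62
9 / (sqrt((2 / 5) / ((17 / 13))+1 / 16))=12 * sqrt(42585) / 167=14.83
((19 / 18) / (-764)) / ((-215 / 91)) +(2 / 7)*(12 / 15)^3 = 75993583 / 517419000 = 0.15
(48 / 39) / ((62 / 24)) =0.48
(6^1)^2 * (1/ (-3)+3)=96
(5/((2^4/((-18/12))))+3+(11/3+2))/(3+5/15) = 787/320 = 2.46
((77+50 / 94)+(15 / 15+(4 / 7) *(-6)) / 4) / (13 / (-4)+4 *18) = 9203 / 8225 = 1.12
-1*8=-8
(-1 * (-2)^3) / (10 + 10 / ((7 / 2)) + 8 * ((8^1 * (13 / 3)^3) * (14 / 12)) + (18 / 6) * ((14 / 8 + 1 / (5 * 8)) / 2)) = 362880 / 276295651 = 0.00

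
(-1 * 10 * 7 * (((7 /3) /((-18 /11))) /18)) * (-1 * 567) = -18865 /6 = -3144.17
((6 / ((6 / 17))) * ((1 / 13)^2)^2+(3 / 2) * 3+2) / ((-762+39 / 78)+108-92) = -371327 / 42584451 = -0.01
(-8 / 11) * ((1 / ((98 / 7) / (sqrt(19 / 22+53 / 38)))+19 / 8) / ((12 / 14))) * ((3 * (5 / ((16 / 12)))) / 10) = -399 / 176-3 * sqrt(24662) / 4598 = -2.37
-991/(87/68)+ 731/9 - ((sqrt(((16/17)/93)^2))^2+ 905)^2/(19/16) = -2376725844201357636359/3442540661189271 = -690398.77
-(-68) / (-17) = -4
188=188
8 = 8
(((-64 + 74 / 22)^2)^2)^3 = 7753718092444544992127728048382161 / 3138428376721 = 2470573536091193394373.64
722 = 722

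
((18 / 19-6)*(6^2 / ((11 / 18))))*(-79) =23514.03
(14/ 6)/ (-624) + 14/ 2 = 7.00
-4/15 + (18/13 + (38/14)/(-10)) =2311/2730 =0.85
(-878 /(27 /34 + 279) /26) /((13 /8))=-119408 /1607697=-0.07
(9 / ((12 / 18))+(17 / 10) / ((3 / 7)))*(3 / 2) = 131 / 5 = 26.20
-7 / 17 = -0.41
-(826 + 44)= -870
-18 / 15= -6 / 5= -1.20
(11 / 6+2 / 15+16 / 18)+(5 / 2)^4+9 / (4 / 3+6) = 341711 / 7920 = 43.15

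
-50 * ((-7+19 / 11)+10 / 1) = -236.36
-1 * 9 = -9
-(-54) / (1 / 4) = 216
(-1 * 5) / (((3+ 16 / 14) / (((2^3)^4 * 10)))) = -1433600 / 29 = -49434.48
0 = 0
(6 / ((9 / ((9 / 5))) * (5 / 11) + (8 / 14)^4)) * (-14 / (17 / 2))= -1479016 / 356099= -4.15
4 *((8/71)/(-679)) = -32/48209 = -0.00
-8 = -8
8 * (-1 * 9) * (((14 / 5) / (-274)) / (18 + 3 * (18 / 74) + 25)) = 9324 / 554165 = 0.02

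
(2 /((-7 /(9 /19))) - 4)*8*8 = -35200 /133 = -264.66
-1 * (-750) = 750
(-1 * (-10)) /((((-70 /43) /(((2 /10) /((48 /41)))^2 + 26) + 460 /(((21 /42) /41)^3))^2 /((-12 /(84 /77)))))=-933038556968771 /545639350427558482437632842240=-0.00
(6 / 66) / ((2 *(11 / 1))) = 1 / 242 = 0.00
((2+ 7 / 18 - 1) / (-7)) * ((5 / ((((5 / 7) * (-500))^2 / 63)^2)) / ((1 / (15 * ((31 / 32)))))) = -14067459 / 4000000000000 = -0.00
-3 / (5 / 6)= -18 / 5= -3.60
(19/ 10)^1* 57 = 1083/ 10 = 108.30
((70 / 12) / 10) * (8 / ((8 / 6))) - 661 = -1315 / 2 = -657.50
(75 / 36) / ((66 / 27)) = 0.85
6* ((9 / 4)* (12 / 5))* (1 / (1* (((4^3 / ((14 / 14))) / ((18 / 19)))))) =729 / 1520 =0.48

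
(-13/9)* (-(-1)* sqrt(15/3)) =-13* sqrt(5)/9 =-3.23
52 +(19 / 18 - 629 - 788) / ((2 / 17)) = -431407 / 36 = -11983.53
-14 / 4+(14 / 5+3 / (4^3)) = -209 / 320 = -0.65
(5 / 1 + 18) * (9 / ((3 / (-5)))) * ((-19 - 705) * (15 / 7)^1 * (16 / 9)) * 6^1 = 39964800 / 7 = 5709257.14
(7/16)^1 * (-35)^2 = 8575/16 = 535.94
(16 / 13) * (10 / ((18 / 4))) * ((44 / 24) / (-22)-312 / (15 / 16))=-319568 / 351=-910.45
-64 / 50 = -32 / 25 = -1.28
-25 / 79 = -0.32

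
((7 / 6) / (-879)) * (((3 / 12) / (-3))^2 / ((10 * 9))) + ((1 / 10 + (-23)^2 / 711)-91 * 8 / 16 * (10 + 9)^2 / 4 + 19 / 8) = -22155943289737 / 5399732160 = -4103.16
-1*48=-48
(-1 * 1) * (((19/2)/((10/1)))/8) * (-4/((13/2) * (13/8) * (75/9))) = 114/21125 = 0.01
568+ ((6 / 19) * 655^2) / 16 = 1373411 / 152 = 9035.60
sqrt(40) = 2 * sqrt(10) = 6.32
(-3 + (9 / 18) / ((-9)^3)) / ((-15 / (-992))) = -434000 / 2187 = -198.45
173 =173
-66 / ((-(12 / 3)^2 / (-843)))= -27819 / 8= -3477.38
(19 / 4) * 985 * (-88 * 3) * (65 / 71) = -80287350 / 71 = -1130807.75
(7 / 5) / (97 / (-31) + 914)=217 / 141185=0.00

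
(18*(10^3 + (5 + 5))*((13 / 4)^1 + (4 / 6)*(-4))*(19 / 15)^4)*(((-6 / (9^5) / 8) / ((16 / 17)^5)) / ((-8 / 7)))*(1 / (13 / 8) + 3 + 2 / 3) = 152930087024040851 / 86931979370496000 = 1.76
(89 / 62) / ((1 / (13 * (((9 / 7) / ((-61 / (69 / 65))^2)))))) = 3813561 / 524847050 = 0.01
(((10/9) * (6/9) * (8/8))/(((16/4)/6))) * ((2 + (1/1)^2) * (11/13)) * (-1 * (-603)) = 22110/13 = 1700.77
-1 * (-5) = 5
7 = 7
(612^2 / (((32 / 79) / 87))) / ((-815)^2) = 160890057 / 1328450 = 121.11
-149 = -149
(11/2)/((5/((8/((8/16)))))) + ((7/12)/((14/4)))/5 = 529/30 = 17.63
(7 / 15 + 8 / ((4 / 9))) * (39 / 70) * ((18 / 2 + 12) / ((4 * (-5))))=-10803 / 1000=-10.80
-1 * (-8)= 8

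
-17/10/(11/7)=-119/110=-1.08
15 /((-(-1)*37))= 15 /37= 0.41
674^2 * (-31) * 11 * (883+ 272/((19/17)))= -3315188590516/19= -174483610027.16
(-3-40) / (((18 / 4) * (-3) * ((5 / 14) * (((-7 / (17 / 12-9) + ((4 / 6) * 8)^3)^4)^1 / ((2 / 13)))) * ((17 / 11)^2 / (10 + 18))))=11024813596797 / 371936936320577867560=0.00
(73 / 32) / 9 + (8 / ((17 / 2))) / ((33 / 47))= 85843 / 53856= 1.59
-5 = -5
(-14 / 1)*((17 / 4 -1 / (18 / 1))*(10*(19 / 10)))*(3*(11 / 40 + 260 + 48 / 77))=-2305433723 / 2640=-873270.35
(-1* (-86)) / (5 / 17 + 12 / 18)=4386 / 49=89.51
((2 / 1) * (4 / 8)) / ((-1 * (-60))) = 1 / 60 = 0.02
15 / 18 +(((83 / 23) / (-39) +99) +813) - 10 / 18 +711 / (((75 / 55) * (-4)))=42078373 / 53820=781.84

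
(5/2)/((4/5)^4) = 3125/512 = 6.10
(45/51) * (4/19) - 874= -282242/323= -873.81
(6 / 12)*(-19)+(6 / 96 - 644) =-10455 / 16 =-653.44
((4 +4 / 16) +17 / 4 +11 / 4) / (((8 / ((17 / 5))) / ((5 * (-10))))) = -3825 / 16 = -239.06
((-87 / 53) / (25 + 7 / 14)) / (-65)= 0.00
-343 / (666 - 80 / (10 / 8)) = -49 / 86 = -0.57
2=2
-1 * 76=-76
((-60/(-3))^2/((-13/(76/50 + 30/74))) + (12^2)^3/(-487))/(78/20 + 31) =-1115489120/6288631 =-177.38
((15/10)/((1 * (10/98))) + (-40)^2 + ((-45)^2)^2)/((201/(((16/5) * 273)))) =29864305016/1675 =17829435.83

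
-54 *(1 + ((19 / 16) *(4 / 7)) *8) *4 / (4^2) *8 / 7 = -4860 / 49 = -99.18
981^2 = 962361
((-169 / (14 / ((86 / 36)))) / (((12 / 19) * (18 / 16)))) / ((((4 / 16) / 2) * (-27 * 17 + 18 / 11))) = 10868 / 15309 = 0.71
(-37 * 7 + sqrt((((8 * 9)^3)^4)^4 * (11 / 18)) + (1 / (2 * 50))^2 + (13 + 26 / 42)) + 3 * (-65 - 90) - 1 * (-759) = 10210021 / 210000 + 62781062873992032566884499976912074100965376 * sqrt(22) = 294469286722637843429644400000000000000000000.00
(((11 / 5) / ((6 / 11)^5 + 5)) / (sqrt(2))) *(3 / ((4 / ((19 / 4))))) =100978977 *sqrt(2) / 130084960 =1.10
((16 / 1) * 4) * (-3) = -192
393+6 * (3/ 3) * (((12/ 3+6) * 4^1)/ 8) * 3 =483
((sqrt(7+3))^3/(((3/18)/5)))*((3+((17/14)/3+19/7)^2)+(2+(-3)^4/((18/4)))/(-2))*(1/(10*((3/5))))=120325*sqrt(10)/882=431.41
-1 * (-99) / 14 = 99 / 14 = 7.07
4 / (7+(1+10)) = 2 / 9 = 0.22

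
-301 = -301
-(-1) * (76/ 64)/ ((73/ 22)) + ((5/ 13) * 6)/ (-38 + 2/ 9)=38305/ 129064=0.30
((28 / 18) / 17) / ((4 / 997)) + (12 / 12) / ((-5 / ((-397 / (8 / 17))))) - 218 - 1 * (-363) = 336.53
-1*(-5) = 5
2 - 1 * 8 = -6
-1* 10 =-10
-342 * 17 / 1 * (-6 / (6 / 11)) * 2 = 127908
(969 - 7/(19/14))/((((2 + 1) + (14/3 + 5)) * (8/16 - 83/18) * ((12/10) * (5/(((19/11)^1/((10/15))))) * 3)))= -164817/61864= -2.66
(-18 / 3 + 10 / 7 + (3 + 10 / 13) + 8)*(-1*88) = -57640 / 91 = -633.41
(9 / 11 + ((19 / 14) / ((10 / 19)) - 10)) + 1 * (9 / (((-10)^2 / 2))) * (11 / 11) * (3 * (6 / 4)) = -11152 / 1925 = -5.79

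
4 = 4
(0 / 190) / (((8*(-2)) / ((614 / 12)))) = 0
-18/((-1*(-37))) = -18/37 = -0.49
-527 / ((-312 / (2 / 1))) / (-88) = -527 / 13728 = -0.04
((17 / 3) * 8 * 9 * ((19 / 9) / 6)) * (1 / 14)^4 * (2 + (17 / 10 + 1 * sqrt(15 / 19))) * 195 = 1105 * sqrt(285) / 28812 + 155363 / 57624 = 3.34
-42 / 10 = -21 / 5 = -4.20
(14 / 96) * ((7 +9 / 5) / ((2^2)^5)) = 77 / 61440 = 0.00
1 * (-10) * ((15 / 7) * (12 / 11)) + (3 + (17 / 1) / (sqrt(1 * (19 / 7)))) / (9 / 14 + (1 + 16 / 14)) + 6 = -12.60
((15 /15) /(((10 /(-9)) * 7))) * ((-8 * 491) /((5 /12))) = 212112 /175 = 1212.07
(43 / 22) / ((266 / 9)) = 387 / 5852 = 0.07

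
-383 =-383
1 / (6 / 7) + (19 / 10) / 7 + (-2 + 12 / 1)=1201 / 105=11.44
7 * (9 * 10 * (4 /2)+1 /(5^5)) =3937507 /3125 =1260.00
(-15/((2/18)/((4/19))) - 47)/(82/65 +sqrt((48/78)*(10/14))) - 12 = -30616367/323646 +465725*sqrt(910)/323646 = -51.19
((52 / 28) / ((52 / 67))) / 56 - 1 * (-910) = 1426947 / 1568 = 910.04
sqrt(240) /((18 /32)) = 64 * sqrt(15) /9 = 27.54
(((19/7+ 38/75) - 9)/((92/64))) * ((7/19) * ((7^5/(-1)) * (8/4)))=1631758016/32775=49786.67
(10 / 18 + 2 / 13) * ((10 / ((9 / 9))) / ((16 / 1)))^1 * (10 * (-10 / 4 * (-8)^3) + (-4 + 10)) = 2657245 / 468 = 5677.87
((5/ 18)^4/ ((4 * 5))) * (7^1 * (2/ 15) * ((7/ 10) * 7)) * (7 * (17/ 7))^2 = 495635/ 1259712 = 0.39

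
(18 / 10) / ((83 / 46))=414 / 415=1.00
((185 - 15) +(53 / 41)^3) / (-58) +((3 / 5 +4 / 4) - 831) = -16636619681 / 19987090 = -832.37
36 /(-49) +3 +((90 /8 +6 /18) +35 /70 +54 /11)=124559 /6468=19.26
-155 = -155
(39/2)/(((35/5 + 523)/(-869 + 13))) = -8346/265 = -31.49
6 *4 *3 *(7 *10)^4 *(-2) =-3457440000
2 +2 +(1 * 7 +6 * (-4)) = -13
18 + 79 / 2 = 115 / 2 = 57.50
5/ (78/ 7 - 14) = -7/ 4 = -1.75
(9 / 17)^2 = 81 / 289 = 0.28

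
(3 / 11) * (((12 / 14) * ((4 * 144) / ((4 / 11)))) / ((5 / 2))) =148.11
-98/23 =-4.26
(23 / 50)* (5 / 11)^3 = 115 / 2662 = 0.04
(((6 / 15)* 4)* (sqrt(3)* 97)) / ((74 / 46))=17848* sqrt(3) / 185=167.10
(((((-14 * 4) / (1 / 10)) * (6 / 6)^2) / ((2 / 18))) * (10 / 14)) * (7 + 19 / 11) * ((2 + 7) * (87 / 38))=-135302400 / 209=-647379.90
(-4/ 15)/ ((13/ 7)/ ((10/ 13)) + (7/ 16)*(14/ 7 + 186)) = -112/ 35559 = -0.00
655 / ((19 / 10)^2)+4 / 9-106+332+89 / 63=1034295 / 2527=409.30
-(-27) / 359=27 / 359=0.08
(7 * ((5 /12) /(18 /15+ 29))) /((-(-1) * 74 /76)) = 3325 /33522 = 0.10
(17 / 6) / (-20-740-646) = -17 / 8436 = -0.00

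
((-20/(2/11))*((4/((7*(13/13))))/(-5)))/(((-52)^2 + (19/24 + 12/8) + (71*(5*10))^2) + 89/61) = 0.00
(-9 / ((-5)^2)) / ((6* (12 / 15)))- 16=-643 / 40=-16.08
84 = 84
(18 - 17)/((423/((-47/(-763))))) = 1/6867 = 0.00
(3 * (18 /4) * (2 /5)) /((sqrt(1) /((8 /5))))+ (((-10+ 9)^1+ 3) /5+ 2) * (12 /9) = 296 /25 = 11.84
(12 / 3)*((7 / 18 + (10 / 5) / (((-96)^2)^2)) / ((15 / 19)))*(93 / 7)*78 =126455913961 / 61931520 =2041.87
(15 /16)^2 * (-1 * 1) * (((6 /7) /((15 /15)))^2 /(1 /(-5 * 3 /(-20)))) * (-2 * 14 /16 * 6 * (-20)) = -91125 /896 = -101.70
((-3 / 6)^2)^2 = 1 / 16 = 0.06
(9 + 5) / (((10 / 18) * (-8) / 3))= -189 / 20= -9.45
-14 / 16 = -7 / 8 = -0.88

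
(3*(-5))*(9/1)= -135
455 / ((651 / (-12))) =-260 / 31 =-8.39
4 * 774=3096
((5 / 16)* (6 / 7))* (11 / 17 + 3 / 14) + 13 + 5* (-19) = -81.77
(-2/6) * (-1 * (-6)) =-2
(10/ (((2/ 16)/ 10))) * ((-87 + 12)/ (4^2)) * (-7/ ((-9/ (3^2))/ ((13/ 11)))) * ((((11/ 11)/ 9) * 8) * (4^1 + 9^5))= -1628431212.12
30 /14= 15 /7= 2.14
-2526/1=-2526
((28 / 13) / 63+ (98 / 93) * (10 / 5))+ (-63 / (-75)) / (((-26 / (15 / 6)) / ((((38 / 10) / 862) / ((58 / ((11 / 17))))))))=2.14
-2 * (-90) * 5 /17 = 52.94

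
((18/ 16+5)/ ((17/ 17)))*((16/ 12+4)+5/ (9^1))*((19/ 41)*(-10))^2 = 23437925/ 30258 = 774.60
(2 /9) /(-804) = -1 /3618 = -0.00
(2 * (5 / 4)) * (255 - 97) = 395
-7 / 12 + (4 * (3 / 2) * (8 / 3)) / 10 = 61 / 60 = 1.02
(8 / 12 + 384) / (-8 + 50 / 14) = -8078 / 93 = -86.86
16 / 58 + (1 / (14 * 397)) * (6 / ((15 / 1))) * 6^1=111334 / 402955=0.28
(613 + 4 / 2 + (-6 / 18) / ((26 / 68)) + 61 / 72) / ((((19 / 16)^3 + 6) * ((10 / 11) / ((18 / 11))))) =294715904 / 2043275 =144.24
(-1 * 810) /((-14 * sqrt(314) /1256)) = 4100.92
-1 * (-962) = 962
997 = 997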